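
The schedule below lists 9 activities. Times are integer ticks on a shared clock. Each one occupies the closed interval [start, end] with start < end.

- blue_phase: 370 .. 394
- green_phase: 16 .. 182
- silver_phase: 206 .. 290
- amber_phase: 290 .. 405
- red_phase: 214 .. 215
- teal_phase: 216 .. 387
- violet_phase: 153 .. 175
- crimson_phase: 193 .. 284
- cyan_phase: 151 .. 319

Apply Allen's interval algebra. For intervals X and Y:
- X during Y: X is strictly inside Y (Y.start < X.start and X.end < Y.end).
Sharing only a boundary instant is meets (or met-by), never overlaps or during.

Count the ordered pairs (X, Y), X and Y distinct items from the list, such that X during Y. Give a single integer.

Checking all 72 ordered pairs for relation 'during'; matching pairs in alphabetical order:
(blue_phase, amber_phase): blue_phase during amber_phase ✓
(crimson_phase, cyan_phase): crimson_phase during cyan_phase ✓
(red_phase, crimson_phase): red_phase during crimson_phase ✓
(red_phase, cyan_phase): red_phase during cyan_phase ✓
(red_phase, silver_phase): red_phase during silver_phase ✓
(silver_phase, cyan_phase): silver_phase during cyan_phase ✓
(violet_phase, cyan_phase): violet_phase during cyan_phase ✓
(violet_phase, green_phase): violet_phase during green_phase ✓
Count: 8.

8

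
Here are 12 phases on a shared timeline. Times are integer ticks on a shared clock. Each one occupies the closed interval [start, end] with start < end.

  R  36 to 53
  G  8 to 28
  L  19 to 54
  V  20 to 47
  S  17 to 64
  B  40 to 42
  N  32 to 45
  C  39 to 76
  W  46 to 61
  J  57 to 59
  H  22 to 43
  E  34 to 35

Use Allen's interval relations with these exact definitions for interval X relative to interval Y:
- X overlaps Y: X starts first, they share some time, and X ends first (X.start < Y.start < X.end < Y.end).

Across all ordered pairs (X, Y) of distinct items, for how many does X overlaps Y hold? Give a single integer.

Checking all 132 ordered pairs for relation 'overlaps'; matching pairs in alphabetical order:
(G, H): G overlaps H ✓
(G, L): G overlaps L ✓
(G, S): G overlaps S ✓
(G, V): G overlaps V ✓
(H, C): H overlaps C ✓
(H, N): H overlaps N ✓
(H, R): H overlaps R ✓
(L, C): L overlaps C ✓
(L, W): L overlaps W ✓
(N, C): N overlaps C ✓
(N, R): N overlaps R ✓
(R, C): R overlaps C ✓
(R, W): R overlaps W ✓
(S, C): S overlaps C ✓
(V, C): V overlaps C ✓
(V, R): V overlaps R ✓
(V, W): V overlaps W ✓
Count: 17.

17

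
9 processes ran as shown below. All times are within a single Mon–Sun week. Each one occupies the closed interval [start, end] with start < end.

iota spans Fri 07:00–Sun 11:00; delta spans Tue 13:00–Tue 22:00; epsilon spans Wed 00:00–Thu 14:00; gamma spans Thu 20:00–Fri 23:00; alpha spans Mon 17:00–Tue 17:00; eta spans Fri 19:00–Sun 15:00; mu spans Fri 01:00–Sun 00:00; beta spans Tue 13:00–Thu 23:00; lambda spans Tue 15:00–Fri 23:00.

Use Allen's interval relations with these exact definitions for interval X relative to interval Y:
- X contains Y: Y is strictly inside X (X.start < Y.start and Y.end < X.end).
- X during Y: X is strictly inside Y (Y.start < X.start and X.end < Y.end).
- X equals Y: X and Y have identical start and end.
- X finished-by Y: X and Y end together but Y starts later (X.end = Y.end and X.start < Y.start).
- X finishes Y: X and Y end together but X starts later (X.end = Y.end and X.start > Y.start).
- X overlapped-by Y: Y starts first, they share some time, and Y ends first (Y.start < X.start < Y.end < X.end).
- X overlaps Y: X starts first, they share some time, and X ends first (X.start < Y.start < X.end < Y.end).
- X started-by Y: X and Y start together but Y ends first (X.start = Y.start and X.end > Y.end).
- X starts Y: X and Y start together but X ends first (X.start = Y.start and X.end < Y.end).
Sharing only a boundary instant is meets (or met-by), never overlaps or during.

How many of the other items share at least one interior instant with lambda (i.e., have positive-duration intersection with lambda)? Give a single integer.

8

Target lambda = [Tue 15:00, Fri 23:00].
alpha [Mon 17:00, Tue 17:00] → overlaps → counts.
beta [Tue 13:00, Thu 23:00] → overlaps → counts.
delta [Tue 13:00, Tue 22:00] → overlaps → counts.
epsilon [Wed 00:00, Thu 14:00] → during → counts.
eta [Fri 19:00, Sun 15:00] → overlapped-by → counts.
gamma [Thu 20:00, Fri 23:00] → finishes → counts.
iota [Fri 07:00, Sun 11:00] → overlapped-by → counts.
mu [Fri 01:00, Sun 00:00] → overlapped-by → counts.
Total: 8.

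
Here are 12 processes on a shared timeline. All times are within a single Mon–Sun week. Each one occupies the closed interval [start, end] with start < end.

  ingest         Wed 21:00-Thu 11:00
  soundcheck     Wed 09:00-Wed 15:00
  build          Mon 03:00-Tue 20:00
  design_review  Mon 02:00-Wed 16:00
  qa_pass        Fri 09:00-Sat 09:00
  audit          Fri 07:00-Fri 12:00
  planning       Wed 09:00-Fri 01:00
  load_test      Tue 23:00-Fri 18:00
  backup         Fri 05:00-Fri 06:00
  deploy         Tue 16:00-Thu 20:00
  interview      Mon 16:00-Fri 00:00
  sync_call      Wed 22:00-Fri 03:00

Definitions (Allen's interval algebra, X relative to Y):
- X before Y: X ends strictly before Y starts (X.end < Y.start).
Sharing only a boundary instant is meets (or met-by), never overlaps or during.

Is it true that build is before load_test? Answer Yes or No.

Yes

build = [Mon 03:00, Tue 20:00], load_test = [Tue 23:00, Fri 18:00].
Actual relation of build to load_test: before.
Asked whether 'before' holds → Yes.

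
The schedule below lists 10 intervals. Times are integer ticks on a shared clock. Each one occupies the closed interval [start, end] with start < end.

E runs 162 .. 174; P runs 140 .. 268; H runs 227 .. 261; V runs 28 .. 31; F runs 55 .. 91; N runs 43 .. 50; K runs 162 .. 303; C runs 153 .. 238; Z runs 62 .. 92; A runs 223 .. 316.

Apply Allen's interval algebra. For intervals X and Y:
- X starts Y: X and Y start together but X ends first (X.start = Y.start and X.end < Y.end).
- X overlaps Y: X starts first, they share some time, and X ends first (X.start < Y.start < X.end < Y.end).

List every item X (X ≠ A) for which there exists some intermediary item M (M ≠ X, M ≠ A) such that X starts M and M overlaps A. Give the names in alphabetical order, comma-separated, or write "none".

Target A = [223, 316].
Intermediaries M with M overlaps A: C, K, P.
Via C — items with X starts C: none.
Via K — items with X starts K: E.
Via P — items with X starts P: none.
Union: E.

E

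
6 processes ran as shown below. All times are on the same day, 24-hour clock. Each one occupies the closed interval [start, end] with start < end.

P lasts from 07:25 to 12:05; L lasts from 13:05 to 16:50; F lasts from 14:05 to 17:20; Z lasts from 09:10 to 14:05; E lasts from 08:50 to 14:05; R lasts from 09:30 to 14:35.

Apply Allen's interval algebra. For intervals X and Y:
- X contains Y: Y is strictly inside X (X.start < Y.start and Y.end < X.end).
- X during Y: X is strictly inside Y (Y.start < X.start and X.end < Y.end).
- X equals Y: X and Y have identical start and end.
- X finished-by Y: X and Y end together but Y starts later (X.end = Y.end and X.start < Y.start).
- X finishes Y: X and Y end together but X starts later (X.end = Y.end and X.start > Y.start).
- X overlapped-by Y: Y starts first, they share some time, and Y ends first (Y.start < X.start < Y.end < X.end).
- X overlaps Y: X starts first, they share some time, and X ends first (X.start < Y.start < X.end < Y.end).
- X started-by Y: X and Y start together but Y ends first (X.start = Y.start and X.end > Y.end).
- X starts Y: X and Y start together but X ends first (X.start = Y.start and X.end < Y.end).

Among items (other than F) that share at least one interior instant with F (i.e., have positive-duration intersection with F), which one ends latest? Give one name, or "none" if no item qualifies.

Target F = [14:05, 17:20].
E [08:50, 14:05] → meets → excluded.
L [13:05, 16:50] → overlaps → candidate.
P [07:25, 12:05] → before → excluded.
R [09:30, 14:35] → overlaps → candidate.
Z [09:10, 14:05] → meets → excluded.
Among candidates, latest end is 16:50 → L.

L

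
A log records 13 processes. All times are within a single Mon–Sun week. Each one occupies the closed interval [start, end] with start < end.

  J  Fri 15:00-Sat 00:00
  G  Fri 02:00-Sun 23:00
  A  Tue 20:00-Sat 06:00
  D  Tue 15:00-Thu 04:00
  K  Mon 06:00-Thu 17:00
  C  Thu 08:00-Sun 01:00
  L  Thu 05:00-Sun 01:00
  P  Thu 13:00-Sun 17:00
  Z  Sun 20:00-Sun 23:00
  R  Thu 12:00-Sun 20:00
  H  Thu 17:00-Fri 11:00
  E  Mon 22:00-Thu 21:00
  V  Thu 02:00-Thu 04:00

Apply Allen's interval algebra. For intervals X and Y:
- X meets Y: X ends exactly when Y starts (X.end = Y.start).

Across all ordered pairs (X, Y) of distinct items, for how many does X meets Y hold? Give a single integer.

2

Checking all 156 ordered pairs for relation 'meets'; matching pairs in alphabetical order:
(K, H): K meets H ✓
(R, Z): R meets Z ✓
Count: 2.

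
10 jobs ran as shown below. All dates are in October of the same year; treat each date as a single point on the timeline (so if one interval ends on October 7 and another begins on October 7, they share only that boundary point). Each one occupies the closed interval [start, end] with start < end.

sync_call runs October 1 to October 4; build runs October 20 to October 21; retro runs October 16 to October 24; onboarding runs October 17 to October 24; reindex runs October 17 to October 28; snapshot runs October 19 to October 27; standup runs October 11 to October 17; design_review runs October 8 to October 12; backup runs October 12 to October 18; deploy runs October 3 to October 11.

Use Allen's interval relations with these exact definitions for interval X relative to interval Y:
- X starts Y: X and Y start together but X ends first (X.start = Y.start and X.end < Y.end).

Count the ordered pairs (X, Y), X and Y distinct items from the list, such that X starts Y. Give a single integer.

1

Checking all 90 ordered pairs for relation 'starts'; matching pairs in alphabetical order:
(onboarding, reindex): onboarding starts reindex ✓
Count: 1.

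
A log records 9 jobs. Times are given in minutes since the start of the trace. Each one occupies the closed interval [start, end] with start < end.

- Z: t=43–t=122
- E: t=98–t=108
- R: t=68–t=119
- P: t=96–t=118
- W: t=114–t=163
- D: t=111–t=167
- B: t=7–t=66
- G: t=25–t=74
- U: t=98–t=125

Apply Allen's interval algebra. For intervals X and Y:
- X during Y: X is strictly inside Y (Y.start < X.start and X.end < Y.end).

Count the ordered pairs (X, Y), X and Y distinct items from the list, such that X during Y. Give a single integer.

Checking all 72 ordered pairs for relation 'during'; matching pairs in alphabetical order:
(E, P): E during P ✓
(E, R): E during R ✓
(E, Z): E during Z ✓
(P, R): P during R ✓
(P, Z): P during Z ✓
(R, Z): R during Z ✓
(W, D): W during D ✓
Count: 7.

7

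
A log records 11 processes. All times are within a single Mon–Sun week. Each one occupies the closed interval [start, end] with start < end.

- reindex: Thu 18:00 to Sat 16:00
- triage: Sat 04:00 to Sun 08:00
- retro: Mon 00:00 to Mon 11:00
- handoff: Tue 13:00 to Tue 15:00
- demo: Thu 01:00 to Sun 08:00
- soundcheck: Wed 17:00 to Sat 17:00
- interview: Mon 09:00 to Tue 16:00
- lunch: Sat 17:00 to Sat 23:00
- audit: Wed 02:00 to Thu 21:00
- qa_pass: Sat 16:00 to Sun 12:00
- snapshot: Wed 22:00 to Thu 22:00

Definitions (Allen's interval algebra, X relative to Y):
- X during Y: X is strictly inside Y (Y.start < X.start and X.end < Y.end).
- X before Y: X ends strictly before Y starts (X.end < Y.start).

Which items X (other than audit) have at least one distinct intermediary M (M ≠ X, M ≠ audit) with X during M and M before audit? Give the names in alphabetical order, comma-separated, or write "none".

Target audit = [Wed 02:00, Thu 21:00].
Intermediaries M with M before audit: handoff, interview, retro.
Via handoff — items with X during handoff: none.
Via interview — items with X during interview: handoff.
Via retro — items with X during retro: none.
Union: handoff.

handoff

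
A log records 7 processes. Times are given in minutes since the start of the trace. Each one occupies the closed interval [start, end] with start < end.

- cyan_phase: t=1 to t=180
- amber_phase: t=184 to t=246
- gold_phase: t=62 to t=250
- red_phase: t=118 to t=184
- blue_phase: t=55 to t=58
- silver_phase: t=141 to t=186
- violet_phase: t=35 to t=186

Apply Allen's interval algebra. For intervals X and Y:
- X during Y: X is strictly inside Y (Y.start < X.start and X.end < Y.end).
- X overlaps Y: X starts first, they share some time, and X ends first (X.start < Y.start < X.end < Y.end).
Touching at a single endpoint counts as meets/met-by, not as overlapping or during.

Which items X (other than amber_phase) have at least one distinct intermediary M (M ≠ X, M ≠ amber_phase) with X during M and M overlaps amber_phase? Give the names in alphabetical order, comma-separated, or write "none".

blue_phase, red_phase

Target amber_phase = [t=184, t=246].
Intermediaries M with M overlaps amber_phase: silver_phase, violet_phase.
Via silver_phase — items with X during silver_phase: none.
Via violet_phase — items with X during violet_phase: blue_phase, red_phase.
Union: blue_phase, red_phase.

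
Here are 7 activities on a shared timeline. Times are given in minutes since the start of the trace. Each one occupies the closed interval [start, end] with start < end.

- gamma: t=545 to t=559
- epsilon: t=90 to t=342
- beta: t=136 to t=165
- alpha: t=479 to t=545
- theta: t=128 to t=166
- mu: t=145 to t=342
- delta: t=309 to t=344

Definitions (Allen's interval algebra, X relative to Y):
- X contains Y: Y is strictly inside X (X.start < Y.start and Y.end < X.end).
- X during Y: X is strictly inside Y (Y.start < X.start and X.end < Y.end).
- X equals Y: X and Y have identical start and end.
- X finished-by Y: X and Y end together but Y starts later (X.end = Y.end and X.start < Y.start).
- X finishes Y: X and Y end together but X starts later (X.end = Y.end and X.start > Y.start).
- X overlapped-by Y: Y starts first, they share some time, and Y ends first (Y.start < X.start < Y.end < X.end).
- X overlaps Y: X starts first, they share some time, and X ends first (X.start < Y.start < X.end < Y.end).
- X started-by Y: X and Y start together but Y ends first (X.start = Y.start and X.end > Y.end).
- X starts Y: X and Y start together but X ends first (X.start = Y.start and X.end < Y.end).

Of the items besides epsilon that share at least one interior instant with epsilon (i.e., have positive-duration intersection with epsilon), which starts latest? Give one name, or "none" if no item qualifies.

Target epsilon = [t=90, t=342].
alpha [t=479, t=545] → after → excluded.
beta [t=136, t=165] → during → candidate.
delta [t=309, t=344] → overlapped-by → candidate.
gamma [t=545, t=559] → after → excluded.
mu [t=145, t=342] → finishes → candidate.
theta [t=128, t=166] → during → candidate.
Among candidates, latest start is t=309 → delta.

delta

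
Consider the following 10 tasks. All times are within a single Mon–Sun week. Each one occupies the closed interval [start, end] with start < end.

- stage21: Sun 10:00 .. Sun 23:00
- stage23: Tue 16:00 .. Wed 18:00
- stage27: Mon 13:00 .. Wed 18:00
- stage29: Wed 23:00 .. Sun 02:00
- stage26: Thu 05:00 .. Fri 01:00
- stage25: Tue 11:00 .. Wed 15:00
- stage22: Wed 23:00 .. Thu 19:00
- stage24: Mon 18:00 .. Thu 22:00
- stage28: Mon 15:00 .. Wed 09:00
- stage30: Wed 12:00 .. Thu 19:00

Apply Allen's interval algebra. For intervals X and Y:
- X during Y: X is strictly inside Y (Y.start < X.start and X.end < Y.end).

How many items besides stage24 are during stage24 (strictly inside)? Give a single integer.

4

Target stage24 = [Mon 18:00, Thu 22:00].
stage21 [Sun 10:00, Sun 23:00] → after → no.
stage22 [Wed 23:00, Thu 19:00] → during → counts.
stage23 [Tue 16:00, Wed 18:00] → during → counts.
stage25 [Tue 11:00, Wed 15:00] → during → counts.
stage26 [Thu 05:00, Fri 01:00] → overlapped-by → no.
stage27 [Mon 13:00, Wed 18:00] → overlaps → no.
stage28 [Mon 15:00, Wed 09:00] → overlaps → no.
stage29 [Wed 23:00, Sun 02:00] → overlapped-by → no.
stage30 [Wed 12:00, Thu 19:00] → during → counts.
Total: 4.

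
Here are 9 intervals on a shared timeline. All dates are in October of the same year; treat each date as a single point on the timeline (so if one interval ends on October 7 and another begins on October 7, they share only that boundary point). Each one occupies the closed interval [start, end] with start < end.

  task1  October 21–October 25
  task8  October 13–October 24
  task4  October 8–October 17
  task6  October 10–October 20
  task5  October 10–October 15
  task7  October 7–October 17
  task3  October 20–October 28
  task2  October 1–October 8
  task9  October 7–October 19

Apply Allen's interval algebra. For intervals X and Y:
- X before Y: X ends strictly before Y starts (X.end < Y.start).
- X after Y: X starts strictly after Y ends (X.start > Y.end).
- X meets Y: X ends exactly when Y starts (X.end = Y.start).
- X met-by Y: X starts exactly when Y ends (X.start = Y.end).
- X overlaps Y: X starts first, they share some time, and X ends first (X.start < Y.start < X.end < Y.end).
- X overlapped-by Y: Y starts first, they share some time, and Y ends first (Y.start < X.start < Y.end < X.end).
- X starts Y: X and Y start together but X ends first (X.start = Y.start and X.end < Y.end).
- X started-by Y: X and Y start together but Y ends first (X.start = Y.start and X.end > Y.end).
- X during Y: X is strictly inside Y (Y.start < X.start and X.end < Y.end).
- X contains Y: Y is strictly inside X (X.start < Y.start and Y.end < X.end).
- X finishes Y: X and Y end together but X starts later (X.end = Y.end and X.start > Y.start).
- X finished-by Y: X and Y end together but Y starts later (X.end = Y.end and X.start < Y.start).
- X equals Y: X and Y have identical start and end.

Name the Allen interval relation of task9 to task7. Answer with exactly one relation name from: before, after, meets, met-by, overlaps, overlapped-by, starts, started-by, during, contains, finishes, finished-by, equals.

started-by

task9 = [October 7, October 19]; task7 = [October 7, October 17].
Compare endpoints: task9.start = task7.start, task9.start < task7.end, task9.end > task7.start, task9.end > task7.end.
That pattern is 'started-by'.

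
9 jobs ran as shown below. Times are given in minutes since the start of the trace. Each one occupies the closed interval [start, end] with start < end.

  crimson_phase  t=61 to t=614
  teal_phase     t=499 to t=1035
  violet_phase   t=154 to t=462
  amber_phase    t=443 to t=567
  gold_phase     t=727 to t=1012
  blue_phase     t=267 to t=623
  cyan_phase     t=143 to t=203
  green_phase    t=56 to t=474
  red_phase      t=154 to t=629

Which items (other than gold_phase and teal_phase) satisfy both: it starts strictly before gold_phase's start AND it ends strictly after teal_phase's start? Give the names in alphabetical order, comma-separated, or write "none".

Conditions: its start is strictly before gold_phase's start (X.start < t=727) AND its end is strictly after teal_phase's start (X.end > t=499).
amber_phase: start t=443 < t=727? ✓; end t=567 > t=499? ✓ → yes.
blue_phase: start t=267 < t=727? ✓; end t=623 > t=499? ✓ → yes.
crimson_phase: start t=61 < t=727? ✓; end t=614 > t=499? ✓ → yes.
cyan_phase: start t=143 < t=727? ✓; end t=203 > t=499? ✗ → no.
green_phase: start t=56 < t=727? ✓; end t=474 > t=499? ✗ → no.
red_phase: start t=154 < t=727? ✓; end t=629 > t=499? ✓ → yes.
violet_phase: start t=154 < t=727? ✓; end t=462 > t=499? ✗ → no.
Result: amber_phase, blue_phase, crimson_phase, red_phase.

amber_phase, blue_phase, crimson_phase, red_phase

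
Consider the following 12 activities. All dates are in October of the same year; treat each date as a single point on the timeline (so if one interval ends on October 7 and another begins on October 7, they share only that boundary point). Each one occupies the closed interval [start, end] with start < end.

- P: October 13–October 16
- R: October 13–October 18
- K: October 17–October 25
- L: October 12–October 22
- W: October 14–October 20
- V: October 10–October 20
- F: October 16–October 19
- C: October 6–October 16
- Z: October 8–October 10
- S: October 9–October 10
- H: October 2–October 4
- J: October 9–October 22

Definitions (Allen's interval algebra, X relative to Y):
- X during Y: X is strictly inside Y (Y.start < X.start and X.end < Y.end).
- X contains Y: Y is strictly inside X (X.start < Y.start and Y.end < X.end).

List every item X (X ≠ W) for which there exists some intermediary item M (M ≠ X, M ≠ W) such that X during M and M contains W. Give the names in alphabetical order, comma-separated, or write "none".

F, P, R, V

Target W = [October 14, October 20].
Intermediaries M with M contains W: J, L.
Via J — items with X during J: F, P, R, V.
Via L — items with X during L: F, P, R.
Union: F, P, R, V.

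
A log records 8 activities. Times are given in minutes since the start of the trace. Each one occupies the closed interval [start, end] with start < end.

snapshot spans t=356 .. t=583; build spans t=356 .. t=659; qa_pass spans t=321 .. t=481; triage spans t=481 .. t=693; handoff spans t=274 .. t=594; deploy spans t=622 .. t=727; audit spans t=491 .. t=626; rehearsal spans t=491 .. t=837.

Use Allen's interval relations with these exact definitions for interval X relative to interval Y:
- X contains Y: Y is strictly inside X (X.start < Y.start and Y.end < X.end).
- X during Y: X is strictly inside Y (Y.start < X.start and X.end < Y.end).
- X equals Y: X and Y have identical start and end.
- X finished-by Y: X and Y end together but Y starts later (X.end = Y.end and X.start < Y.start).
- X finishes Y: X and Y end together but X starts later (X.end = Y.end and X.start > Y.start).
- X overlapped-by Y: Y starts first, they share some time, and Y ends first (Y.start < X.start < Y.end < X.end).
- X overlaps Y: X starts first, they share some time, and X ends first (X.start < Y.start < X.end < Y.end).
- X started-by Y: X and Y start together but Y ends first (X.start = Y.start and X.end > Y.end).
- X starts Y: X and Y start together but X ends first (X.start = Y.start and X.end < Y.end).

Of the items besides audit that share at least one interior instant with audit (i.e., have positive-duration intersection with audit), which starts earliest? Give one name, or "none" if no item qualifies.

Target audit = [t=491, t=626].
build [t=356, t=659] → contains → candidate.
deploy [t=622, t=727] → overlapped-by → candidate.
handoff [t=274, t=594] → overlaps → candidate.
qa_pass [t=321, t=481] → before → excluded.
rehearsal [t=491, t=837] → started-by → candidate.
snapshot [t=356, t=583] → overlaps → candidate.
triage [t=481, t=693] → contains → candidate.
Among candidates, earliest start is t=274 → handoff.

handoff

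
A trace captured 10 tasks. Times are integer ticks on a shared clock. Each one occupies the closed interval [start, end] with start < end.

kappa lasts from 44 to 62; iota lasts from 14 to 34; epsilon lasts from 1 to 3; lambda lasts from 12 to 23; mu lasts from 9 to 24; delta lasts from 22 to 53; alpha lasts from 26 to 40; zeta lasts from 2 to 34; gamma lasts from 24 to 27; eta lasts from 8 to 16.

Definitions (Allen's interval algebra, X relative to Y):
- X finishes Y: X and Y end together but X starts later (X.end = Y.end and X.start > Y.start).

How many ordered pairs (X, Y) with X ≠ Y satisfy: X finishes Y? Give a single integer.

Checking all 90 ordered pairs for relation 'finishes'; matching pairs in alphabetical order:
(iota, zeta): iota finishes zeta ✓
Count: 1.

1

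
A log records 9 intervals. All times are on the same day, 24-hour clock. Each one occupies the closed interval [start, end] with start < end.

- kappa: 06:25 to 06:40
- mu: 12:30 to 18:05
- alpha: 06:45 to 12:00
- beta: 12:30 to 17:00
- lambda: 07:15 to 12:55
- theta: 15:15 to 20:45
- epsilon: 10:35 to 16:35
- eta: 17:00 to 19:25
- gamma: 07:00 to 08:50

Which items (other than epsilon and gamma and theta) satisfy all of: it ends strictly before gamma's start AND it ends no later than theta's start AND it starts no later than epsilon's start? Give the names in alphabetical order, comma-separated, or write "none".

kappa

Conditions: its end is strictly before gamma's start (X.end < 07:00) AND its end is no later than theta's start (X.end <= 15:15) AND its start is no later than epsilon's start (X.start <= 10:35).
alpha: end 12:00 < 07:00? ✗; end 12:00 <= 15:15? ✓; start 06:45 <= 10:35? ✓ → no.
beta: end 17:00 < 07:00? ✗; end 17:00 <= 15:15? ✗; start 12:30 <= 10:35? ✗ → no.
eta: end 19:25 < 07:00? ✗; end 19:25 <= 15:15? ✗; start 17:00 <= 10:35? ✗ → no.
kappa: end 06:40 < 07:00? ✓; end 06:40 <= 15:15? ✓; start 06:25 <= 10:35? ✓ → yes.
lambda: end 12:55 < 07:00? ✗; end 12:55 <= 15:15? ✓; start 07:15 <= 10:35? ✓ → no.
mu: end 18:05 < 07:00? ✗; end 18:05 <= 15:15? ✗; start 12:30 <= 10:35? ✗ → no.
Result: kappa.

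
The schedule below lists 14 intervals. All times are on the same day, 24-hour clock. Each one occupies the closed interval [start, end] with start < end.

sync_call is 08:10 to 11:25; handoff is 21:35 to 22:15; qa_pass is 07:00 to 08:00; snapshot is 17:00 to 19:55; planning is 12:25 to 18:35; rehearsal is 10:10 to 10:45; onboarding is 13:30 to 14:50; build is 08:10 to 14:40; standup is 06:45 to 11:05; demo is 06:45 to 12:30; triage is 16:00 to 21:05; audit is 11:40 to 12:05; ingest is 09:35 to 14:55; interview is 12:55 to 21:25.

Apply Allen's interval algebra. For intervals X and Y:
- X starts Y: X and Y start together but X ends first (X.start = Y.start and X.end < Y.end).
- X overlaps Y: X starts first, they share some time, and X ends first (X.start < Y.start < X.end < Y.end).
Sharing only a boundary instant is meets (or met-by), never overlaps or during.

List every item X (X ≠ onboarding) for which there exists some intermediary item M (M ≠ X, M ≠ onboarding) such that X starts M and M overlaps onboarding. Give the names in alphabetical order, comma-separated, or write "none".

Target onboarding = [13:30, 14:50].
Intermediaries M with M overlaps onboarding: build.
Via build — items with X starts build: sync_call.
Union: sync_call.

sync_call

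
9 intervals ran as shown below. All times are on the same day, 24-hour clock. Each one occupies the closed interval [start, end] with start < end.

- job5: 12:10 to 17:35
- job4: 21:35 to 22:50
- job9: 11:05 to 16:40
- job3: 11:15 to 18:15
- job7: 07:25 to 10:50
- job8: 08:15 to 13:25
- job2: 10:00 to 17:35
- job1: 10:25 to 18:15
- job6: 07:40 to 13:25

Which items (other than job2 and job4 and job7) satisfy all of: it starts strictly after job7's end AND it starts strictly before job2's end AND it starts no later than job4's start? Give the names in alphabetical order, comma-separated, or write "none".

Conditions: its start is strictly after job7's end (X.start > 10:50) AND its start is strictly before job2's end (X.start < 17:35) AND its start is no later than job4's start (X.start <= 21:35).
job1: start 10:25 > 10:50? ✗; start 10:25 < 17:35? ✓; start 10:25 <= 21:35? ✓ → no.
job3: start 11:15 > 10:50? ✓; start 11:15 < 17:35? ✓; start 11:15 <= 21:35? ✓ → yes.
job5: start 12:10 > 10:50? ✓; start 12:10 < 17:35? ✓; start 12:10 <= 21:35? ✓ → yes.
job6: start 07:40 > 10:50? ✗; start 07:40 < 17:35? ✓; start 07:40 <= 21:35? ✓ → no.
job8: start 08:15 > 10:50? ✗; start 08:15 < 17:35? ✓; start 08:15 <= 21:35? ✓ → no.
job9: start 11:05 > 10:50? ✓; start 11:05 < 17:35? ✓; start 11:05 <= 21:35? ✓ → yes.
Result: job3, job5, job9.

job3, job5, job9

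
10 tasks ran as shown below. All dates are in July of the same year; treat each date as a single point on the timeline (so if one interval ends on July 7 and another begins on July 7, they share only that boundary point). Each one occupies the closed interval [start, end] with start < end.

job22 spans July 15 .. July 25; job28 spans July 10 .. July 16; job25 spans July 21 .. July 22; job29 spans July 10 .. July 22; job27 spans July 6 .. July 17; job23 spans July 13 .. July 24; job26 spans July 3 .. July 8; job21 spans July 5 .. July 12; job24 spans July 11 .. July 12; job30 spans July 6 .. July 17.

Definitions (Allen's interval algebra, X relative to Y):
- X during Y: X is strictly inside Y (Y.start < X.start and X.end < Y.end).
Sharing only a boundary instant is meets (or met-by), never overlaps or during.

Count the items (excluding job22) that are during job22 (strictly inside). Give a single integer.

1

Target job22 = [July 15, July 25].
job21 [July 5, July 12] → before → no.
job23 [July 13, July 24] → overlaps → no.
job24 [July 11, July 12] → before → no.
job25 [July 21, July 22] → during → counts.
job26 [July 3, July 8] → before → no.
job27 [July 6, July 17] → overlaps → no.
job28 [July 10, July 16] → overlaps → no.
job29 [July 10, July 22] → overlaps → no.
job30 [July 6, July 17] → overlaps → no.
Total: 1.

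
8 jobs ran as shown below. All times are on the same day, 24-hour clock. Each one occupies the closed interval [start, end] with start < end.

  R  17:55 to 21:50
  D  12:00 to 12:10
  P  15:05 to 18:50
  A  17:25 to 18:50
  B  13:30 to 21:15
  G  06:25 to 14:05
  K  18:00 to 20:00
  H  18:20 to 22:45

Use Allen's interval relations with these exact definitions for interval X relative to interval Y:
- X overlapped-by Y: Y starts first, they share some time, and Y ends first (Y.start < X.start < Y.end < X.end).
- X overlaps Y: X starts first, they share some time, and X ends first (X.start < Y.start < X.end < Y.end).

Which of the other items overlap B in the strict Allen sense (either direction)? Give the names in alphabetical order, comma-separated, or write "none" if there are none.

G, H, R

Target B = [13:30, 21:15].
A [17:25, 18:50] → during → no.
D [12:00, 12:10] → before → no.
G [06:25, 14:05] → overlaps → yes.
H [18:20, 22:45] → overlapped-by → yes.
K [18:00, 20:00] → during → no.
P [15:05, 18:50] → during → no.
R [17:55, 21:50] → overlapped-by → yes.
Result: G, H, R.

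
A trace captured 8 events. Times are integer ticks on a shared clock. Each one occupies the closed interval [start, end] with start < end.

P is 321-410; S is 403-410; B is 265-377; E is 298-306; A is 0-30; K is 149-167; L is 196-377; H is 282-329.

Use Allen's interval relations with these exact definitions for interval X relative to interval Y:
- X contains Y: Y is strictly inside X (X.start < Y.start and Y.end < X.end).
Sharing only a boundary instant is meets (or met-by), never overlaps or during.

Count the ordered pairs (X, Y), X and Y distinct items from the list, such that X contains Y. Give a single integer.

Checking all 56 ordered pairs for relation 'contains'; matching pairs in alphabetical order:
(B, E): B contains E ✓
(B, H): B contains H ✓
(H, E): H contains E ✓
(L, E): L contains E ✓
(L, H): L contains H ✓
Count: 5.

5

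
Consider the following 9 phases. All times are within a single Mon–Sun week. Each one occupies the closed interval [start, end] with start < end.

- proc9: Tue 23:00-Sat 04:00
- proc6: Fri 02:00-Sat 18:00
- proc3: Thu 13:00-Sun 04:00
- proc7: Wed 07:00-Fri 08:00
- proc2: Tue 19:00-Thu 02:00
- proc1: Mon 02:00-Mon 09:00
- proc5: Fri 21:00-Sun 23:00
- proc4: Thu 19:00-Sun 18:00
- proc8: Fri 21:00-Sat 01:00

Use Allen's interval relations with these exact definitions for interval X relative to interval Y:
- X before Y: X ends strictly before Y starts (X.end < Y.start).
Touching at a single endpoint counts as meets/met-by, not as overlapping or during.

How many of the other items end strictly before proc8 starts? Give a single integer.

3

Target proc8 = [Fri 21:00, Sat 01:00].
proc1 [Mon 02:00, Mon 09:00] → before → counts.
proc2 [Tue 19:00, Thu 02:00] → before → counts.
proc3 [Thu 13:00, Sun 04:00] → contains → no.
proc4 [Thu 19:00, Sun 18:00] → contains → no.
proc5 [Fri 21:00, Sun 23:00] → started-by → no.
proc6 [Fri 02:00, Sat 18:00] → contains → no.
proc7 [Wed 07:00, Fri 08:00] → before → counts.
proc9 [Tue 23:00, Sat 04:00] → contains → no.
Total: 3.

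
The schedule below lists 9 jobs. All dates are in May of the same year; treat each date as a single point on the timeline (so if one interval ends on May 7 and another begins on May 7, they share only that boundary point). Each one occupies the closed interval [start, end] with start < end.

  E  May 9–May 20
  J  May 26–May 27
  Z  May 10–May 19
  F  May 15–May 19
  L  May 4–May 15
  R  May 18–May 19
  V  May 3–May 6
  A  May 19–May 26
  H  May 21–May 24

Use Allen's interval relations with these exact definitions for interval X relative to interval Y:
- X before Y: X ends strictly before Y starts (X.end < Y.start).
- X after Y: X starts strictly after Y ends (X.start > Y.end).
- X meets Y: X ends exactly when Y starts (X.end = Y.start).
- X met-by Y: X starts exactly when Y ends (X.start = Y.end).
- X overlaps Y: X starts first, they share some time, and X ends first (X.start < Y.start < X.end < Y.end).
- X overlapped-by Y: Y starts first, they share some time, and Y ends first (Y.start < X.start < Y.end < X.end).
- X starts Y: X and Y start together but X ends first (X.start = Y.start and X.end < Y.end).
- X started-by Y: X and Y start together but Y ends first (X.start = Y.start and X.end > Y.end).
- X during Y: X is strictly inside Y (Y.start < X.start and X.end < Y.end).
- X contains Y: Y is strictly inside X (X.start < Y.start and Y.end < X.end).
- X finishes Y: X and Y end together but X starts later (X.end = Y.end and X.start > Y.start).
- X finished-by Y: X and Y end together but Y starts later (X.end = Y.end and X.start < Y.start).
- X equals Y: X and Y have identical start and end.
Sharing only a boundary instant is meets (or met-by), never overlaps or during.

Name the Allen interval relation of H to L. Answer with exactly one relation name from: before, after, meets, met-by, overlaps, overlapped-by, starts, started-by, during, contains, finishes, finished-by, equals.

H = [May 21, May 24]; L = [May 4, May 15].
Compare endpoints: H.start > L.start, H.start > L.end, H.end > L.start, H.end > L.end.
That pattern is 'after'.

after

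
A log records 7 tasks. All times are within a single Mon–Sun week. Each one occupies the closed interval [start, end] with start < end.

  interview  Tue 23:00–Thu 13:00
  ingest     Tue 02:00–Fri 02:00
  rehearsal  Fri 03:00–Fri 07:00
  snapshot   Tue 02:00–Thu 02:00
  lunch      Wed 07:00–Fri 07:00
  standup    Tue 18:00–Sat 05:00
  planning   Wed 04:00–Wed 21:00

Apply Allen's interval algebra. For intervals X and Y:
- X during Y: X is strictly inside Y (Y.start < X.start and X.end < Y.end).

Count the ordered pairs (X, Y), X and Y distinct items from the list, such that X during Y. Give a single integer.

Checking all 42 ordered pairs for relation 'during'; matching pairs in alphabetical order:
(interview, ingest): interview during ingest ✓
(interview, standup): interview during standup ✓
(lunch, standup): lunch during standup ✓
(planning, ingest): planning during ingest ✓
(planning, interview): planning during interview ✓
(planning, snapshot): planning during snapshot ✓
(planning, standup): planning during standup ✓
(rehearsal, standup): rehearsal during standup ✓
Count: 8.

8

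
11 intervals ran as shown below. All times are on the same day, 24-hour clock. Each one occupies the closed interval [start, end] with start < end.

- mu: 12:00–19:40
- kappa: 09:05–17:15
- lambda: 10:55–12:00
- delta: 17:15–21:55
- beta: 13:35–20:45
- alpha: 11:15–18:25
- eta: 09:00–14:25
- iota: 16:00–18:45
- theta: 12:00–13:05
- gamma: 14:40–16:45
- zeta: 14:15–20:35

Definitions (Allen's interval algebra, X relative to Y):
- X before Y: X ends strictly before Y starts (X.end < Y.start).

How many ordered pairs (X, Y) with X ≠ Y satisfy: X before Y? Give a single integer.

14

Checking all 110 ordered pairs for relation 'before'; matching pairs in alphabetical order:
(eta, delta): eta before delta ✓
(eta, gamma): eta before gamma ✓
(eta, iota): eta before iota ✓
(gamma, delta): gamma before delta ✓
(lambda, beta): lambda before beta ✓
(lambda, delta): lambda before delta ✓
(lambda, gamma): lambda before gamma ✓
(lambda, iota): lambda before iota ✓
(lambda, zeta): lambda before zeta ✓
(theta, beta): theta before beta ✓
(theta, delta): theta before delta ✓
(theta, gamma): theta before gamma ✓
(theta, iota): theta before iota ✓
(theta, zeta): theta before zeta ✓
Count: 14.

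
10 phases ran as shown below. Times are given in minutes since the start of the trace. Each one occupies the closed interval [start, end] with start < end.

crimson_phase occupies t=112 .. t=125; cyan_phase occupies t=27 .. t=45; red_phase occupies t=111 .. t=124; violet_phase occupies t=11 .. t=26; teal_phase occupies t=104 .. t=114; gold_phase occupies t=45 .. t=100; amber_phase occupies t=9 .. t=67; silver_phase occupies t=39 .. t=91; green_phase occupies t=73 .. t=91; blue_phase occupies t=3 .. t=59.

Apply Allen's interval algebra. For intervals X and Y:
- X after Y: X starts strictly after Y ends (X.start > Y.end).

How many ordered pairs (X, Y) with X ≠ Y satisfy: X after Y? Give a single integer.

28

Checking all 90 ordered pairs for relation 'after'; matching pairs in alphabetical order:
(crimson_phase, amber_phase): crimson_phase after amber_phase ✓
(crimson_phase, blue_phase): crimson_phase after blue_phase ✓
(crimson_phase, cyan_phase): crimson_phase after cyan_phase ✓
(crimson_phase, gold_phase): crimson_phase after gold_phase ✓
(crimson_phase, green_phase): crimson_phase after green_phase ✓
(crimson_phase, silver_phase): crimson_phase after silver_phase ✓
(crimson_phase, violet_phase): crimson_phase after violet_phase ✓
(cyan_phase, violet_phase): cyan_phase after violet_phase ✓
(gold_phase, violet_phase): gold_phase after violet_phase ✓
(green_phase, amber_phase): green_phase after amber_phase ✓
(green_phase, blue_phase): green_phase after blue_phase ✓
(green_phase, cyan_phase): green_phase after cyan_phase ✓
(green_phase, violet_phase): green_phase after violet_phase ✓
(red_phase, amber_phase): red_phase after amber_phase ✓
(red_phase, blue_phase): red_phase after blue_phase ✓
(red_phase, cyan_phase): red_phase after cyan_phase ✓
(red_phase, gold_phase): red_phase after gold_phase ✓
(red_phase, green_phase): red_phase after green_phase ✓
(red_phase, silver_phase): red_phase after silver_phase ✓
(red_phase, violet_phase): red_phase after violet_phase ✓
(silver_phase, violet_phase): silver_phase after violet_phase ✓
(teal_phase, amber_phase): teal_phase after amber_phase ✓
(teal_phase, blue_phase): teal_phase after blue_phase ✓
(teal_phase, cyan_phase): teal_phase after cyan_phase ✓
... plus 4 further pairs not listed.
Count: 28.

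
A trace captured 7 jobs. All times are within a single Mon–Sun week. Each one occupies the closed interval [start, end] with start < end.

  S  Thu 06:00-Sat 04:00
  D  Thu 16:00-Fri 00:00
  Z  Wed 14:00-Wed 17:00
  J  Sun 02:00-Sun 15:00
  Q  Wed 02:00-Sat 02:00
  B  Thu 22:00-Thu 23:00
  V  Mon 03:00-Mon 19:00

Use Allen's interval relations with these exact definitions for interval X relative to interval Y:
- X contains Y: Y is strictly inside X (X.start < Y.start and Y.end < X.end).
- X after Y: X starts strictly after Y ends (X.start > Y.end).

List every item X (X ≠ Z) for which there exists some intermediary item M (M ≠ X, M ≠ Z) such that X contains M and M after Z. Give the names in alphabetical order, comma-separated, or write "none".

Target Z = [Wed 14:00, Wed 17:00].
Intermediaries M with M after Z: B, D, J, S.
Via B — items with X contains B: D, Q, S.
Via D — items with X contains D: Q, S.
Via J — items with X contains J: none.
Via S — items with X contains S: none.
Union: D, Q, S.

D, Q, S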